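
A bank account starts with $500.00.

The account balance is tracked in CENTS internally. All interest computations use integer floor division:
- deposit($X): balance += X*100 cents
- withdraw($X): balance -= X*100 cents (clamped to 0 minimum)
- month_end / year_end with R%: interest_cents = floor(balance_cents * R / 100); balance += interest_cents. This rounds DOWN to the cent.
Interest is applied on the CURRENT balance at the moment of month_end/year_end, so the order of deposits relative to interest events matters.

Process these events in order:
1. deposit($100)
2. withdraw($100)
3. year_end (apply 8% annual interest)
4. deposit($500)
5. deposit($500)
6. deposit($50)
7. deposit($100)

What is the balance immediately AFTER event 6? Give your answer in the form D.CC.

Answer: 1590.00

Derivation:
After 1 (deposit($100)): balance=$600.00 total_interest=$0.00
After 2 (withdraw($100)): balance=$500.00 total_interest=$0.00
After 3 (year_end (apply 8% annual interest)): balance=$540.00 total_interest=$40.00
After 4 (deposit($500)): balance=$1040.00 total_interest=$40.00
After 5 (deposit($500)): balance=$1540.00 total_interest=$40.00
After 6 (deposit($50)): balance=$1590.00 total_interest=$40.00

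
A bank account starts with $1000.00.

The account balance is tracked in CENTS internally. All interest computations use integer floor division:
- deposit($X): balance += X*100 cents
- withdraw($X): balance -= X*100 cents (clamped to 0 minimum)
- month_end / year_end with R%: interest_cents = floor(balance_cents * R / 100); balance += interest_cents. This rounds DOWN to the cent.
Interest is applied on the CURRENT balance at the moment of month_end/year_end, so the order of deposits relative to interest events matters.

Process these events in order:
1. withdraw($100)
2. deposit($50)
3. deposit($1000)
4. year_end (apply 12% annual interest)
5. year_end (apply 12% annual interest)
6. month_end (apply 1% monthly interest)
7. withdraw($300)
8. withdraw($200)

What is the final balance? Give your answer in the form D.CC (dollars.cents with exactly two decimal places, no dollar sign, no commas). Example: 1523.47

Answer: 1970.54

Derivation:
After 1 (withdraw($100)): balance=$900.00 total_interest=$0.00
After 2 (deposit($50)): balance=$950.00 total_interest=$0.00
After 3 (deposit($1000)): balance=$1950.00 total_interest=$0.00
After 4 (year_end (apply 12% annual interest)): balance=$2184.00 total_interest=$234.00
After 5 (year_end (apply 12% annual interest)): balance=$2446.08 total_interest=$496.08
After 6 (month_end (apply 1% monthly interest)): balance=$2470.54 total_interest=$520.54
After 7 (withdraw($300)): balance=$2170.54 total_interest=$520.54
After 8 (withdraw($200)): balance=$1970.54 total_interest=$520.54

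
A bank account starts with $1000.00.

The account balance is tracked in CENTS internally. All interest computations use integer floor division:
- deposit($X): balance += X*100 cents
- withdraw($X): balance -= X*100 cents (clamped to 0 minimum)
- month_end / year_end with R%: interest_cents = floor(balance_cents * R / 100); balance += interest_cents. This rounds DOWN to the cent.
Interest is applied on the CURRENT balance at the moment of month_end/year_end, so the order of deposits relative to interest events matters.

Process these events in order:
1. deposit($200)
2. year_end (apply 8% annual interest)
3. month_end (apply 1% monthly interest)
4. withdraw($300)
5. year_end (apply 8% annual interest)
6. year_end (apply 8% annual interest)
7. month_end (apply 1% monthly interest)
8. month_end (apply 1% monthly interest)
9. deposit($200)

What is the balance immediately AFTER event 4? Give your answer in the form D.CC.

Answer: 1008.96

Derivation:
After 1 (deposit($200)): balance=$1200.00 total_interest=$0.00
After 2 (year_end (apply 8% annual interest)): balance=$1296.00 total_interest=$96.00
After 3 (month_end (apply 1% monthly interest)): balance=$1308.96 total_interest=$108.96
After 4 (withdraw($300)): balance=$1008.96 total_interest=$108.96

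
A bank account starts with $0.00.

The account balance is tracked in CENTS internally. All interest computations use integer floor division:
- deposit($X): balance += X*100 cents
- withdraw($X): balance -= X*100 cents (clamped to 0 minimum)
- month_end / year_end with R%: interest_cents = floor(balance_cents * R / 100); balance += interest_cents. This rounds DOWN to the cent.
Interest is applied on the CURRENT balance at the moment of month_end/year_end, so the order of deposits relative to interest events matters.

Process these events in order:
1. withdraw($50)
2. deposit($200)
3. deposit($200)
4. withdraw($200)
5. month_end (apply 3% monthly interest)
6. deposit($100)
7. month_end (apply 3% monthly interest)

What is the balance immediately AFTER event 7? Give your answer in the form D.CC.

Answer: 315.18

Derivation:
After 1 (withdraw($50)): balance=$0.00 total_interest=$0.00
After 2 (deposit($200)): balance=$200.00 total_interest=$0.00
After 3 (deposit($200)): balance=$400.00 total_interest=$0.00
After 4 (withdraw($200)): balance=$200.00 total_interest=$0.00
After 5 (month_end (apply 3% monthly interest)): balance=$206.00 total_interest=$6.00
After 6 (deposit($100)): balance=$306.00 total_interest=$6.00
After 7 (month_end (apply 3% monthly interest)): balance=$315.18 total_interest=$15.18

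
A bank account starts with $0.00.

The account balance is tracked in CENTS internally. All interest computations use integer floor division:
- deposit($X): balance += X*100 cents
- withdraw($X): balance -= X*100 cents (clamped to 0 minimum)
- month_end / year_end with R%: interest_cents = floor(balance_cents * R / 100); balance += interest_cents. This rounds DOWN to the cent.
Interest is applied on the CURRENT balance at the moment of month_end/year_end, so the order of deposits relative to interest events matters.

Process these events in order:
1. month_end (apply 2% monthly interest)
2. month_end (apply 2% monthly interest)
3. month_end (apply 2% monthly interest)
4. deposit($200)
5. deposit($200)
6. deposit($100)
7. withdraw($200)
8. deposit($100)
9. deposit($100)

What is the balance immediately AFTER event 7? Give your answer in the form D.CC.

Answer: 300.00

Derivation:
After 1 (month_end (apply 2% monthly interest)): balance=$0.00 total_interest=$0.00
After 2 (month_end (apply 2% monthly interest)): balance=$0.00 total_interest=$0.00
After 3 (month_end (apply 2% monthly interest)): balance=$0.00 total_interest=$0.00
After 4 (deposit($200)): balance=$200.00 total_interest=$0.00
After 5 (deposit($200)): balance=$400.00 total_interest=$0.00
After 6 (deposit($100)): balance=$500.00 total_interest=$0.00
After 7 (withdraw($200)): balance=$300.00 total_interest=$0.00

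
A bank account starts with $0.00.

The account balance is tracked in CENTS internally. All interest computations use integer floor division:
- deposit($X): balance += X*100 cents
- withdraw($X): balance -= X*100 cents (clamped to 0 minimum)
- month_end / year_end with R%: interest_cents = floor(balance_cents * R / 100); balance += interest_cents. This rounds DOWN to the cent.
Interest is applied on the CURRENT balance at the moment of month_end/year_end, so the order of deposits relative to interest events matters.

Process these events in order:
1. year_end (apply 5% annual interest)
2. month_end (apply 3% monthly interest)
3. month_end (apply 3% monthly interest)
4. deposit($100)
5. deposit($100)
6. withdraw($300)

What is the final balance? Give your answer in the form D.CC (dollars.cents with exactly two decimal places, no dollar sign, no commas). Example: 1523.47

After 1 (year_end (apply 5% annual interest)): balance=$0.00 total_interest=$0.00
After 2 (month_end (apply 3% monthly interest)): balance=$0.00 total_interest=$0.00
After 3 (month_end (apply 3% monthly interest)): balance=$0.00 total_interest=$0.00
After 4 (deposit($100)): balance=$100.00 total_interest=$0.00
After 5 (deposit($100)): balance=$200.00 total_interest=$0.00
After 6 (withdraw($300)): balance=$0.00 total_interest=$0.00

Answer: 0.00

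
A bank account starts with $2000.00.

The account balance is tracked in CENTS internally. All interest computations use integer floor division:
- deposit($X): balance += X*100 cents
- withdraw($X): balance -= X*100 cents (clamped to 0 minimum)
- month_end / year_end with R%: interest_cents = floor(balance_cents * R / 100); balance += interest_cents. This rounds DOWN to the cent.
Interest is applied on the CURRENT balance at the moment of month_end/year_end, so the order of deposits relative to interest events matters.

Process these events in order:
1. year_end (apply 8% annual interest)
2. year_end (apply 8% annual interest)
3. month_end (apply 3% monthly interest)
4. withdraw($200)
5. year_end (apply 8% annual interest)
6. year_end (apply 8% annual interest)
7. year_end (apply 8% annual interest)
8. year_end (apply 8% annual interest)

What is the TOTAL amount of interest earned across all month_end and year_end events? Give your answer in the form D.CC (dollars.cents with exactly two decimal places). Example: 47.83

Answer: 1196.84

Derivation:
After 1 (year_end (apply 8% annual interest)): balance=$2160.00 total_interest=$160.00
After 2 (year_end (apply 8% annual interest)): balance=$2332.80 total_interest=$332.80
After 3 (month_end (apply 3% monthly interest)): balance=$2402.78 total_interest=$402.78
After 4 (withdraw($200)): balance=$2202.78 total_interest=$402.78
After 5 (year_end (apply 8% annual interest)): balance=$2379.00 total_interest=$579.00
After 6 (year_end (apply 8% annual interest)): balance=$2569.32 total_interest=$769.32
After 7 (year_end (apply 8% annual interest)): balance=$2774.86 total_interest=$974.86
After 8 (year_end (apply 8% annual interest)): balance=$2996.84 total_interest=$1196.84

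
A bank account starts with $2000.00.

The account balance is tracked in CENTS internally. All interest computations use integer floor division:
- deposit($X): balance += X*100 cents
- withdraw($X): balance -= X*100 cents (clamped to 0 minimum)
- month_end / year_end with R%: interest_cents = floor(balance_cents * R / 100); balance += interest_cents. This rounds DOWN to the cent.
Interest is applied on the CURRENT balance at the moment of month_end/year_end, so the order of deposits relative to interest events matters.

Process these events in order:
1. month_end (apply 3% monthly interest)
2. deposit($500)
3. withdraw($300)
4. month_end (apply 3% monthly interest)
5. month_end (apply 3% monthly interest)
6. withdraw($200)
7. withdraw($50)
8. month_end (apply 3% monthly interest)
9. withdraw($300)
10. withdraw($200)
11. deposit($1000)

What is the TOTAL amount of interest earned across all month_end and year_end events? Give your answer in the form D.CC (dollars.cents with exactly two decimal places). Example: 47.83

Answer: 262.05

Derivation:
After 1 (month_end (apply 3% monthly interest)): balance=$2060.00 total_interest=$60.00
After 2 (deposit($500)): balance=$2560.00 total_interest=$60.00
After 3 (withdraw($300)): balance=$2260.00 total_interest=$60.00
After 4 (month_end (apply 3% monthly interest)): balance=$2327.80 total_interest=$127.80
After 5 (month_end (apply 3% monthly interest)): balance=$2397.63 total_interest=$197.63
After 6 (withdraw($200)): balance=$2197.63 total_interest=$197.63
After 7 (withdraw($50)): balance=$2147.63 total_interest=$197.63
After 8 (month_end (apply 3% monthly interest)): balance=$2212.05 total_interest=$262.05
After 9 (withdraw($300)): balance=$1912.05 total_interest=$262.05
After 10 (withdraw($200)): balance=$1712.05 total_interest=$262.05
After 11 (deposit($1000)): balance=$2712.05 total_interest=$262.05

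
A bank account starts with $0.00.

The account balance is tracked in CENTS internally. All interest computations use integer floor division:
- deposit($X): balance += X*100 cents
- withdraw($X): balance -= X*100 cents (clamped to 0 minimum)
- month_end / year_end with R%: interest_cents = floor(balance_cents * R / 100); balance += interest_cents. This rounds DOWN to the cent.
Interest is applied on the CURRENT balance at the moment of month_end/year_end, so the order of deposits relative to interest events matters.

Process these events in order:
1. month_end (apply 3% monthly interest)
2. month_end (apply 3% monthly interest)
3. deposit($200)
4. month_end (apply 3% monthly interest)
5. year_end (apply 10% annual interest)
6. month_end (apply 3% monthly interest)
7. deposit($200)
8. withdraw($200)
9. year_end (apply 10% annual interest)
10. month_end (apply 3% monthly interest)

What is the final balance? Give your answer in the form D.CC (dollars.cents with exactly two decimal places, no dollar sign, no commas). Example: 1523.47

After 1 (month_end (apply 3% monthly interest)): balance=$0.00 total_interest=$0.00
After 2 (month_end (apply 3% monthly interest)): balance=$0.00 total_interest=$0.00
After 3 (deposit($200)): balance=$200.00 total_interest=$0.00
After 4 (month_end (apply 3% monthly interest)): balance=$206.00 total_interest=$6.00
After 5 (year_end (apply 10% annual interest)): balance=$226.60 total_interest=$26.60
After 6 (month_end (apply 3% monthly interest)): balance=$233.39 total_interest=$33.39
After 7 (deposit($200)): balance=$433.39 total_interest=$33.39
After 8 (withdraw($200)): balance=$233.39 total_interest=$33.39
After 9 (year_end (apply 10% annual interest)): balance=$256.72 total_interest=$56.72
After 10 (month_end (apply 3% monthly interest)): balance=$264.42 total_interest=$64.42

Answer: 264.42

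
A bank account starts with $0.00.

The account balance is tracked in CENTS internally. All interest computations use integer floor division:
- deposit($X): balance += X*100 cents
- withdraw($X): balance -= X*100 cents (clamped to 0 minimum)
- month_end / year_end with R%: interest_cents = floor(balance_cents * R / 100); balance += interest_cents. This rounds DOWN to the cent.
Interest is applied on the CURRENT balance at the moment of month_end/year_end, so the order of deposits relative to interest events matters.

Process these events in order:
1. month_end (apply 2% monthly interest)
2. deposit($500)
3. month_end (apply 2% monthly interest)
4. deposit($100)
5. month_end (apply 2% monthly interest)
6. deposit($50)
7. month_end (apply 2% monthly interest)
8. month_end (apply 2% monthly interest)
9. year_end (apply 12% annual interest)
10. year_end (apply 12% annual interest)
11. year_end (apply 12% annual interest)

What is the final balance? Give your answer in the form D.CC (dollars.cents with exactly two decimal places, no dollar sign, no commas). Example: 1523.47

Answer: 982.53

Derivation:
After 1 (month_end (apply 2% monthly interest)): balance=$0.00 total_interest=$0.00
After 2 (deposit($500)): balance=$500.00 total_interest=$0.00
After 3 (month_end (apply 2% monthly interest)): balance=$510.00 total_interest=$10.00
After 4 (deposit($100)): balance=$610.00 total_interest=$10.00
After 5 (month_end (apply 2% monthly interest)): balance=$622.20 total_interest=$22.20
After 6 (deposit($50)): balance=$672.20 total_interest=$22.20
After 7 (month_end (apply 2% monthly interest)): balance=$685.64 total_interest=$35.64
After 8 (month_end (apply 2% monthly interest)): balance=$699.35 total_interest=$49.35
After 9 (year_end (apply 12% annual interest)): balance=$783.27 total_interest=$133.27
After 10 (year_end (apply 12% annual interest)): balance=$877.26 total_interest=$227.26
After 11 (year_end (apply 12% annual interest)): balance=$982.53 total_interest=$332.53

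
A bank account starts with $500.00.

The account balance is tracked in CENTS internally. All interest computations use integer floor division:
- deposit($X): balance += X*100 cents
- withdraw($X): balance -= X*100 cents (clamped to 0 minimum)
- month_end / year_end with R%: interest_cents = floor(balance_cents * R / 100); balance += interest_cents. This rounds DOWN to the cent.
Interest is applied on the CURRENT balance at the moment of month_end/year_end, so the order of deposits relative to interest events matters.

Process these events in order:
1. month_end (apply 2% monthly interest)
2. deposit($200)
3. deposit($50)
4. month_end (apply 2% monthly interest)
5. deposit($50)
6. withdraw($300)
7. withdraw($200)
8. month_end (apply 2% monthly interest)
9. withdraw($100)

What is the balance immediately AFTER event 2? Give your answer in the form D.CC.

Answer: 710.00

Derivation:
After 1 (month_end (apply 2% monthly interest)): balance=$510.00 total_interest=$10.00
After 2 (deposit($200)): balance=$710.00 total_interest=$10.00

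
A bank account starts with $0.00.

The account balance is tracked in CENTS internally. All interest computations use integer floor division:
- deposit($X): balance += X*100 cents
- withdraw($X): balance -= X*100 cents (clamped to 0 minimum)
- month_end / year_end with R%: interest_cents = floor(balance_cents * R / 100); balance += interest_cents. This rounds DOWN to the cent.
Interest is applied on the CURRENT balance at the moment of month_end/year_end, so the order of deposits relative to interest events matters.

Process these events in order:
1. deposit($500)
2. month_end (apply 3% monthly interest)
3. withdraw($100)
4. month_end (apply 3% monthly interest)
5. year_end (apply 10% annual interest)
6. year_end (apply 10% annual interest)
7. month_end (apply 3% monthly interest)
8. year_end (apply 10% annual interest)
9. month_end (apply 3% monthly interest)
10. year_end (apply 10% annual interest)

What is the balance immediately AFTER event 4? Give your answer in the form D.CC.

Answer: 427.45

Derivation:
After 1 (deposit($500)): balance=$500.00 total_interest=$0.00
After 2 (month_end (apply 3% monthly interest)): balance=$515.00 total_interest=$15.00
After 3 (withdraw($100)): balance=$415.00 total_interest=$15.00
After 4 (month_end (apply 3% monthly interest)): balance=$427.45 total_interest=$27.45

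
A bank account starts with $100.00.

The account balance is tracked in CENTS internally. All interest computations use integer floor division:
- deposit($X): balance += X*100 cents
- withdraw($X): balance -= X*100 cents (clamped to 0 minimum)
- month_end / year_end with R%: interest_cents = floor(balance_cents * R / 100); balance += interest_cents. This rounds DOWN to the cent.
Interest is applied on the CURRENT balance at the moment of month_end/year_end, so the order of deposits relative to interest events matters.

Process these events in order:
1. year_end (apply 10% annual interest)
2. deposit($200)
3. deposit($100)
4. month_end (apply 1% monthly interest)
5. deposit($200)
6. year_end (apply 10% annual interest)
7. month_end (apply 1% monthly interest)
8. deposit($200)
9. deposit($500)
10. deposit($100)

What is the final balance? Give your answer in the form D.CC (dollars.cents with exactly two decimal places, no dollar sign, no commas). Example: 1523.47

Answer: 1482.26

Derivation:
After 1 (year_end (apply 10% annual interest)): balance=$110.00 total_interest=$10.00
After 2 (deposit($200)): balance=$310.00 total_interest=$10.00
After 3 (deposit($100)): balance=$410.00 total_interest=$10.00
After 4 (month_end (apply 1% monthly interest)): balance=$414.10 total_interest=$14.10
After 5 (deposit($200)): balance=$614.10 total_interest=$14.10
After 6 (year_end (apply 10% annual interest)): balance=$675.51 total_interest=$75.51
After 7 (month_end (apply 1% monthly interest)): balance=$682.26 total_interest=$82.26
After 8 (deposit($200)): balance=$882.26 total_interest=$82.26
After 9 (deposit($500)): balance=$1382.26 total_interest=$82.26
After 10 (deposit($100)): balance=$1482.26 total_interest=$82.26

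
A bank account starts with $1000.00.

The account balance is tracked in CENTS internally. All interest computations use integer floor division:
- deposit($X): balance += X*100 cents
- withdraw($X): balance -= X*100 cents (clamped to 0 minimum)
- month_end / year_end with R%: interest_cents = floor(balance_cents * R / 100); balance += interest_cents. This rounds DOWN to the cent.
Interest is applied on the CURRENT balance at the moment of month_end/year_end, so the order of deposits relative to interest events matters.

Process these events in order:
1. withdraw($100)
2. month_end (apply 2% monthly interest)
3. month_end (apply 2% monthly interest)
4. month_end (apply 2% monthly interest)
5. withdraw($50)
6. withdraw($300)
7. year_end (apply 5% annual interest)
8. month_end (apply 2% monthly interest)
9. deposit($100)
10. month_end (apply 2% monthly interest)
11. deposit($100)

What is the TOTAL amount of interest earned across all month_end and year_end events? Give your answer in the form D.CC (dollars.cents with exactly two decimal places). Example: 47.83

After 1 (withdraw($100)): balance=$900.00 total_interest=$0.00
After 2 (month_end (apply 2% monthly interest)): balance=$918.00 total_interest=$18.00
After 3 (month_end (apply 2% monthly interest)): balance=$936.36 total_interest=$36.36
After 4 (month_end (apply 2% monthly interest)): balance=$955.08 total_interest=$55.08
After 5 (withdraw($50)): balance=$905.08 total_interest=$55.08
After 6 (withdraw($300)): balance=$605.08 total_interest=$55.08
After 7 (year_end (apply 5% annual interest)): balance=$635.33 total_interest=$85.33
After 8 (month_end (apply 2% monthly interest)): balance=$648.03 total_interest=$98.03
After 9 (deposit($100)): balance=$748.03 total_interest=$98.03
After 10 (month_end (apply 2% monthly interest)): balance=$762.99 total_interest=$112.99
After 11 (deposit($100)): balance=$862.99 total_interest=$112.99

Answer: 112.99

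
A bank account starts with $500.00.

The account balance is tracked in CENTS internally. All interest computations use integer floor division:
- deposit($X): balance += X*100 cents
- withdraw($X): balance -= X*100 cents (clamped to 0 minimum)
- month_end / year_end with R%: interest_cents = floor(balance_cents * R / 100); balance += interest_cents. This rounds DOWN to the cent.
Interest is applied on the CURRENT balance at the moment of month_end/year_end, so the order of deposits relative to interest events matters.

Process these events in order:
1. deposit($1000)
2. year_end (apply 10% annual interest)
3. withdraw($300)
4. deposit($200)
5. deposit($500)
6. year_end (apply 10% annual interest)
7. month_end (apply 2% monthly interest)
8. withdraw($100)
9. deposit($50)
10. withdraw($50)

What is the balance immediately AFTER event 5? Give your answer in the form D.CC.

After 1 (deposit($1000)): balance=$1500.00 total_interest=$0.00
After 2 (year_end (apply 10% annual interest)): balance=$1650.00 total_interest=$150.00
After 3 (withdraw($300)): balance=$1350.00 total_interest=$150.00
After 4 (deposit($200)): balance=$1550.00 total_interest=$150.00
After 5 (deposit($500)): balance=$2050.00 total_interest=$150.00

Answer: 2050.00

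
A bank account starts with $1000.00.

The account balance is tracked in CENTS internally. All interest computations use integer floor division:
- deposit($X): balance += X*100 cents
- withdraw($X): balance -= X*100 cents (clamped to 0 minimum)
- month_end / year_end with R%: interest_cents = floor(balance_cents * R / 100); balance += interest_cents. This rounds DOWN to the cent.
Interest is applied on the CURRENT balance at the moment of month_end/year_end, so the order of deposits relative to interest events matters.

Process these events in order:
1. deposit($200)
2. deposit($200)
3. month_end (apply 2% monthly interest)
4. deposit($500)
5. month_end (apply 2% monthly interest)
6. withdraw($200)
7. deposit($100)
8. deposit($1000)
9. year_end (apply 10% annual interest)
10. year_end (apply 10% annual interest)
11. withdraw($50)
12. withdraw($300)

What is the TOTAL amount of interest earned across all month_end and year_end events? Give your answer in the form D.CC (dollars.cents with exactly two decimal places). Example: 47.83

After 1 (deposit($200)): balance=$1200.00 total_interest=$0.00
After 2 (deposit($200)): balance=$1400.00 total_interest=$0.00
After 3 (month_end (apply 2% monthly interest)): balance=$1428.00 total_interest=$28.00
After 4 (deposit($500)): balance=$1928.00 total_interest=$28.00
After 5 (month_end (apply 2% monthly interest)): balance=$1966.56 total_interest=$66.56
After 6 (withdraw($200)): balance=$1766.56 total_interest=$66.56
After 7 (deposit($100)): balance=$1866.56 total_interest=$66.56
After 8 (deposit($1000)): balance=$2866.56 total_interest=$66.56
After 9 (year_end (apply 10% annual interest)): balance=$3153.21 total_interest=$353.21
After 10 (year_end (apply 10% annual interest)): balance=$3468.53 total_interest=$668.53
After 11 (withdraw($50)): balance=$3418.53 total_interest=$668.53
After 12 (withdraw($300)): balance=$3118.53 total_interest=$668.53

Answer: 668.53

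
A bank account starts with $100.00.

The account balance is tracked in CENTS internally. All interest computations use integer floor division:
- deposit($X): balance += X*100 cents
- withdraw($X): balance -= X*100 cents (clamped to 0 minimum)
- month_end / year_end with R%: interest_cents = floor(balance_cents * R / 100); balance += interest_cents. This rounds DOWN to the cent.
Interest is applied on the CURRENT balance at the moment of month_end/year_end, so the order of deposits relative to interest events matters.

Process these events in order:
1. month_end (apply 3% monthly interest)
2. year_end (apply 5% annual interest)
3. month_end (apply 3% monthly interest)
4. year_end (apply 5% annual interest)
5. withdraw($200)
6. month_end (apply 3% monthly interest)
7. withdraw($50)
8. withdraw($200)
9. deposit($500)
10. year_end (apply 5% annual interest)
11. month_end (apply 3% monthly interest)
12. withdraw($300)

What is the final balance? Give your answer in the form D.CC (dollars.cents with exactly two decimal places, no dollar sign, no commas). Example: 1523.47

After 1 (month_end (apply 3% monthly interest)): balance=$103.00 total_interest=$3.00
After 2 (year_end (apply 5% annual interest)): balance=$108.15 total_interest=$8.15
After 3 (month_end (apply 3% monthly interest)): balance=$111.39 total_interest=$11.39
After 4 (year_end (apply 5% annual interest)): balance=$116.95 total_interest=$16.95
After 5 (withdraw($200)): balance=$0.00 total_interest=$16.95
After 6 (month_end (apply 3% monthly interest)): balance=$0.00 total_interest=$16.95
After 7 (withdraw($50)): balance=$0.00 total_interest=$16.95
After 8 (withdraw($200)): balance=$0.00 total_interest=$16.95
After 9 (deposit($500)): balance=$500.00 total_interest=$16.95
After 10 (year_end (apply 5% annual interest)): balance=$525.00 total_interest=$41.95
After 11 (month_end (apply 3% monthly interest)): balance=$540.75 total_interest=$57.70
After 12 (withdraw($300)): balance=$240.75 total_interest=$57.70

Answer: 240.75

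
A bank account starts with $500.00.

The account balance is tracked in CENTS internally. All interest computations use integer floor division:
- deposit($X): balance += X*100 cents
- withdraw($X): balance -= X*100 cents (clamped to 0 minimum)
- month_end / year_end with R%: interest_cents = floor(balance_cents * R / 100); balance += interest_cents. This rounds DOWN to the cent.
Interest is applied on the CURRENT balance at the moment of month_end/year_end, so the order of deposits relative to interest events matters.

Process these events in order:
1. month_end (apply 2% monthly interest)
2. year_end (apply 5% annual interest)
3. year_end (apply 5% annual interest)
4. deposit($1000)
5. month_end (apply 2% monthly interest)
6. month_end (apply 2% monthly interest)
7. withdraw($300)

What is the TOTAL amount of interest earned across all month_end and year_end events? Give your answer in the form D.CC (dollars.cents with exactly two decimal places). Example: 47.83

After 1 (month_end (apply 2% monthly interest)): balance=$510.00 total_interest=$10.00
After 2 (year_end (apply 5% annual interest)): balance=$535.50 total_interest=$35.50
After 3 (year_end (apply 5% annual interest)): balance=$562.27 total_interest=$62.27
After 4 (deposit($1000)): balance=$1562.27 total_interest=$62.27
After 5 (month_end (apply 2% monthly interest)): balance=$1593.51 total_interest=$93.51
After 6 (month_end (apply 2% monthly interest)): balance=$1625.38 total_interest=$125.38
After 7 (withdraw($300)): balance=$1325.38 total_interest=$125.38

Answer: 125.38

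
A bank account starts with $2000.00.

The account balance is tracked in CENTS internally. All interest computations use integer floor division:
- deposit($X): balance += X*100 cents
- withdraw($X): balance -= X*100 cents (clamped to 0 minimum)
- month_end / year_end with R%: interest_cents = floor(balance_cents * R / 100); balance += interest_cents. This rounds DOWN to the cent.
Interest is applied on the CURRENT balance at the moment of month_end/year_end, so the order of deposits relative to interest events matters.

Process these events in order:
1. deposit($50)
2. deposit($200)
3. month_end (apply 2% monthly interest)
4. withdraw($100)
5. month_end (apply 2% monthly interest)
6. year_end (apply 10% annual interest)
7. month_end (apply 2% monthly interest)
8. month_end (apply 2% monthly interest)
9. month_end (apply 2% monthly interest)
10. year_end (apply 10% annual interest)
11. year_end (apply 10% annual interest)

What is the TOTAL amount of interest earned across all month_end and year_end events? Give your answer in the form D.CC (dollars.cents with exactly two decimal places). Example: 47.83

Answer: 1012.35

Derivation:
After 1 (deposit($50)): balance=$2050.00 total_interest=$0.00
After 2 (deposit($200)): balance=$2250.00 total_interest=$0.00
After 3 (month_end (apply 2% monthly interest)): balance=$2295.00 total_interest=$45.00
After 4 (withdraw($100)): balance=$2195.00 total_interest=$45.00
After 5 (month_end (apply 2% monthly interest)): balance=$2238.90 total_interest=$88.90
After 6 (year_end (apply 10% annual interest)): balance=$2462.79 total_interest=$312.79
After 7 (month_end (apply 2% monthly interest)): balance=$2512.04 total_interest=$362.04
After 8 (month_end (apply 2% monthly interest)): balance=$2562.28 total_interest=$412.28
After 9 (month_end (apply 2% monthly interest)): balance=$2613.52 total_interest=$463.52
After 10 (year_end (apply 10% annual interest)): balance=$2874.87 total_interest=$724.87
After 11 (year_end (apply 10% annual interest)): balance=$3162.35 total_interest=$1012.35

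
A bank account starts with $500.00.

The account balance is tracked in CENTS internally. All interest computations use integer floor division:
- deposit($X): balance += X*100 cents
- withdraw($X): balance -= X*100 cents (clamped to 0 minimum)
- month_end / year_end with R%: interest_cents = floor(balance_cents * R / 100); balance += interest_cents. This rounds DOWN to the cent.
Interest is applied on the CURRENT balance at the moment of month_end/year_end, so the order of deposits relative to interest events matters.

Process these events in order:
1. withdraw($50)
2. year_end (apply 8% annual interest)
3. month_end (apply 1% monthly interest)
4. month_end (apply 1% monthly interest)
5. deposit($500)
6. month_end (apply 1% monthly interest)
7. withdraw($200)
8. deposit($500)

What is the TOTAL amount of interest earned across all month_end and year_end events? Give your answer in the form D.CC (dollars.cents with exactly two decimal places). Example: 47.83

Answer: 55.71

Derivation:
After 1 (withdraw($50)): balance=$450.00 total_interest=$0.00
After 2 (year_end (apply 8% annual interest)): balance=$486.00 total_interest=$36.00
After 3 (month_end (apply 1% monthly interest)): balance=$490.86 total_interest=$40.86
After 4 (month_end (apply 1% monthly interest)): balance=$495.76 total_interest=$45.76
After 5 (deposit($500)): balance=$995.76 total_interest=$45.76
After 6 (month_end (apply 1% monthly interest)): balance=$1005.71 total_interest=$55.71
After 7 (withdraw($200)): balance=$805.71 total_interest=$55.71
After 8 (deposit($500)): balance=$1305.71 total_interest=$55.71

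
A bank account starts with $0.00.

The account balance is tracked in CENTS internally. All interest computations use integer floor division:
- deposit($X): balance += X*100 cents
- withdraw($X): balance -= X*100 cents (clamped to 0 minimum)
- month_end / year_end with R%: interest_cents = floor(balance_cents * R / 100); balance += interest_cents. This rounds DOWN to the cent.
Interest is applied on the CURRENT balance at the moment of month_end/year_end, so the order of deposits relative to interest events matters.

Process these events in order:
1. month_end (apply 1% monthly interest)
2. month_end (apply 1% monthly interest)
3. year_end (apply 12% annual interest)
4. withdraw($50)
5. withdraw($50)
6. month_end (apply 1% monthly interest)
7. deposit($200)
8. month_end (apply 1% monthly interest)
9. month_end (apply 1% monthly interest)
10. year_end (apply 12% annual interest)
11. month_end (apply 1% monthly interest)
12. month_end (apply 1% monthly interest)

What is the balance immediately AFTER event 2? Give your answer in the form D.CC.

After 1 (month_end (apply 1% monthly interest)): balance=$0.00 total_interest=$0.00
After 2 (month_end (apply 1% monthly interest)): balance=$0.00 total_interest=$0.00

Answer: 0.00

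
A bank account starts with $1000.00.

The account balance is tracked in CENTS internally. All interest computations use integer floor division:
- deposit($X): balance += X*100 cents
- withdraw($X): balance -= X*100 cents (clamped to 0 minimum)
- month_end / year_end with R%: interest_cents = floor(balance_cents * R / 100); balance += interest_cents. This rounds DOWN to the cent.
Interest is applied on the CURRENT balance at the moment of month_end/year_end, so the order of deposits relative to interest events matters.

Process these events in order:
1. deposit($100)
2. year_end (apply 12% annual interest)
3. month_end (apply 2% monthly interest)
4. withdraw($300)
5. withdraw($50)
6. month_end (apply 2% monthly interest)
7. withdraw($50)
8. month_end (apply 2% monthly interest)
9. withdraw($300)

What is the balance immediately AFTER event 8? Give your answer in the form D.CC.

After 1 (deposit($100)): balance=$1100.00 total_interest=$0.00
After 2 (year_end (apply 12% annual interest)): balance=$1232.00 total_interest=$132.00
After 3 (month_end (apply 2% monthly interest)): balance=$1256.64 total_interest=$156.64
After 4 (withdraw($300)): balance=$956.64 total_interest=$156.64
After 5 (withdraw($50)): balance=$906.64 total_interest=$156.64
After 6 (month_end (apply 2% monthly interest)): balance=$924.77 total_interest=$174.77
After 7 (withdraw($50)): balance=$874.77 total_interest=$174.77
After 8 (month_end (apply 2% monthly interest)): balance=$892.26 total_interest=$192.26

Answer: 892.26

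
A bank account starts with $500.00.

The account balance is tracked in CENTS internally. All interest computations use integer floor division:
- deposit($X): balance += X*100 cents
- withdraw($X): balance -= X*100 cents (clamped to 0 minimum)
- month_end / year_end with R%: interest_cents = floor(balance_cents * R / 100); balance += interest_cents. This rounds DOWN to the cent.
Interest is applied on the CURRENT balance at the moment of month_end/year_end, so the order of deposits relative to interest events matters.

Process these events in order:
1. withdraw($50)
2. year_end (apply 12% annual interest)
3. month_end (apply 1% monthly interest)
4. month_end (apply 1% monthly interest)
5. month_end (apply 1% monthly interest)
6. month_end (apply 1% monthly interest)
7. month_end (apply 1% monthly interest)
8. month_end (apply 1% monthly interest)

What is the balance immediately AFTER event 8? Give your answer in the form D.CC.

After 1 (withdraw($50)): balance=$450.00 total_interest=$0.00
After 2 (year_end (apply 12% annual interest)): balance=$504.00 total_interest=$54.00
After 3 (month_end (apply 1% monthly interest)): balance=$509.04 total_interest=$59.04
After 4 (month_end (apply 1% monthly interest)): balance=$514.13 total_interest=$64.13
After 5 (month_end (apply 1% monthly interest)): balance=$519.27 total_interest=$69.27
After 6 (month_end (apply 1% monthly interest)): balance=$524.46 total_interest=$74.46
After 7 (month_end (apply 1% monthly interest)): balance=$529.70 total_interest=$79.70
After 8 (month_end (apply 1% monthly interest)): balance=$534.99 total_interest=$84.99

Answer: 534.99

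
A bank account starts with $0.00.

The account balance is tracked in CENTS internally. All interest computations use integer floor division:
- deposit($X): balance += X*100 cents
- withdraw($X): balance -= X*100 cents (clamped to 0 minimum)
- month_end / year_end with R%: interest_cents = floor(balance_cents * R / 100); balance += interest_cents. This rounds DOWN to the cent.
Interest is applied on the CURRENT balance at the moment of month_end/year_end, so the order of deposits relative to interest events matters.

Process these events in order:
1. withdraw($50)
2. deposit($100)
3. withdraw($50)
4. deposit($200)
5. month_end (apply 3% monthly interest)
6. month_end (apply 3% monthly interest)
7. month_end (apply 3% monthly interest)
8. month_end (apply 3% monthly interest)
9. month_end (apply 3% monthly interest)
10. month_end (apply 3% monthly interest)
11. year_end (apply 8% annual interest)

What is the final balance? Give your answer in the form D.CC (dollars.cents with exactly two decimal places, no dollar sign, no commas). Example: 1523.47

Answer: 322.36

Derivation:
After 1 (withdraw($50)): balance=$0.00 total_interest=$0.00
After 2 (deposit($100)): balance=$100.00 total_interest=$0.00
After 3 (withdraw($50)): balance=$50.00 total_interest=$0.00
After 4 (deposit($200)): balance=$250.00 total_interest=$0.00
After 5 (month_end (apply 3% monthly interest)): balance=$257.50 total_interest=$7.50
After 6 (month_end (apply 3% monthly interest)): balance=$265.22 total_interest=$15.22
After 7 (month_end (apply 3% monthly interest)): balance=$273.17 total_interest=$23.17
After 8 (month_end (apply 3% monthly interest)): balance=$281.36 total_interest=$31.36
After 9 (month_end (apply 3% monthly interest)): balance=$289.80 total_interest=$39.80
After 10 (month_end (apply 3% monthly interest)): balance=$298.49 total_interest=$48.49
After 11 (year_end (apply 8% annual interest)): balance=$322.36 total_interest=$72.36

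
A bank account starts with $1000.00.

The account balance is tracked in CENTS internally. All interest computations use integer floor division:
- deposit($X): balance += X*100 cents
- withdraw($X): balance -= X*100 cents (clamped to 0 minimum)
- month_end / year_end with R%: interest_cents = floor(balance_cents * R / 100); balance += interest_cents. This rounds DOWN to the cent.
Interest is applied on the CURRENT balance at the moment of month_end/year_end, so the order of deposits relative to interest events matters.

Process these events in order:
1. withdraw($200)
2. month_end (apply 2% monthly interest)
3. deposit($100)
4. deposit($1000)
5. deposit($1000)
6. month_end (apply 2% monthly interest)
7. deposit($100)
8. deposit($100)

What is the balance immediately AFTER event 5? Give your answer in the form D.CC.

Answer: 2916.00

Derivation:
After 1 (withdraw($200)): balance=$800.00 total_interest=$0.00
After 2 (month_end (apply 2% monthly interest)): balance=$816.00 total_interest=$16.00
After 3 (deposit($100)): balance=$916.00 total_interest=$16.00
After 4 (deposit($1000)): balance=$1916.00 total_interest=$16.00
After 5 (deposit($1000)): balance=$2916.00 total_interest=$16.00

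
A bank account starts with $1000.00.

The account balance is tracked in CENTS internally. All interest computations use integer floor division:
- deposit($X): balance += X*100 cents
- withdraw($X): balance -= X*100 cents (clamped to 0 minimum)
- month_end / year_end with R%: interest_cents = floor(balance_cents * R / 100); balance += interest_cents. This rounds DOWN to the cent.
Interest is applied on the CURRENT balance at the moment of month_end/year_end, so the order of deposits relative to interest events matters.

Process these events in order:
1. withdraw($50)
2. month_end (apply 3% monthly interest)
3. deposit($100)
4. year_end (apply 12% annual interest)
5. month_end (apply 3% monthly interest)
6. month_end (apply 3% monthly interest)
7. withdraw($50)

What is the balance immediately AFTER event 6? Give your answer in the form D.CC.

After 1 (withdraw($50)): balance=$950.00 total_interest=$0.00
After 2 (month_end (apply 3% monthly interest)): balance=$978.50 total_interest=$28.50
After 3 (deposit($100)): balance=$1078.50 total_interest=$28.50
After 4 (year_end (apply 12% annual interest)): balance=$1207.92 total_interest=$157.92
After 5 (month_end (apply 3% monthly interest)): balance=$1244.15 total_interest=$194.15
After 6 (month_end (apply 3% monthly interest)): balance=$1281.47 total_interest=$231.47

Answer: 1281.47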